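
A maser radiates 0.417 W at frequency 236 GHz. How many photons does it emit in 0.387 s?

Total energy: E_total = P·t = 0.417 × 0.387 = 0.1614 J.
Per-photon energy: E = 1.564e-22 J.
N = E_total / E_photon = 1.03e21.

1.03e21 photons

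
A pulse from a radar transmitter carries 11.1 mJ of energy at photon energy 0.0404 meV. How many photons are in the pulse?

1.71·10^21 photons

Per-photon energy: E = 6.473·10^-24 J (from energy = 0.0404 meV).
N = E_total / E_photon = 0.0111 J / 6.473·10^-24 J = 1.71·10^21.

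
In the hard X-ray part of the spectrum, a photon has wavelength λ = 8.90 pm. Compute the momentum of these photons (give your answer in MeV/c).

0.139 MeV/c

Use h = 6.62607015e-34 J·s, c = 2.99792458e8 m/s, 1 eV = 1.602176634e-19 J.
In SI units: λ = 8.90 pm = 8.90e-12 m.
Apply p = h/λ: p = 7.445e-23 kg·m/s.
Converting to MeV/c: p = 0.1393 MeV/c ≈ 0.139 MeV/c.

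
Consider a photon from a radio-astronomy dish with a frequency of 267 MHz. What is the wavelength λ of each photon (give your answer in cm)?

112 cm

Use c = 2.99792458e8 m/s.
In SI units: f = 267 MHz = 2.67e8 Hz.
Apply λ = c/f: λ = 1.123 m.
Converting to cm: λ = 112.3 cm ≈ 112 cm.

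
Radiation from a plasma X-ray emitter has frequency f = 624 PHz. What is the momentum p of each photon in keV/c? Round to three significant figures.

In SI units: f = 624 PHz = 6.24e17 Hz.
Since p = hf/c for a photon, p = 1.379e-24 kg·m/s.
Converting to keV/c: p = 2.581 keV/c ≈ 2.58 keV/c.

2.58 keV/c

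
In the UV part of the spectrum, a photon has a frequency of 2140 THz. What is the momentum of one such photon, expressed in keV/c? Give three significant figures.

(h = 6.62607015e-34 J·s, c = 2.99792458e8 m/s, 1 eV = 1.602176634e-19 J.)
In SI units: f = 2140 THz = 2.14e15 Hz.
Since p = hf/c for a photon, p = 4.730e-27 kg·m/s.
Converting to keV/c: p = 0.008850 keV/c ≈ 8.85e-3 keV/c.

8.85e-3 keV/c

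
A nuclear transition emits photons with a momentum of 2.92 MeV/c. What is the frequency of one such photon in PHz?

Use h = 6.62607015·10^-34 J·s, c = 2.99792458·10^8 m/s, 1 eV = 1.602176634·10^-19 J.
Convert to SI: p = 2.92 MeV/c = 1.5605·10^-21 kg·m/s.
Apply f = pc/h: f = 7.061·10^20 Hz.
Converting to PHz: f = 706100 PHz ≈ 7.06·10^5 PHz.

7.06·10^5 PHz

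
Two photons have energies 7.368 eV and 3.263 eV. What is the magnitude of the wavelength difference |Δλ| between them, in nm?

212 nm

Using λ = hc/E: λ₁ = 1.6827e-7 m, λ₂ = 3.7997e-7 m.
|Δλ| = |1.6827e-7 − 3.7997e-7| = 2.12e-7 m = 212 nm.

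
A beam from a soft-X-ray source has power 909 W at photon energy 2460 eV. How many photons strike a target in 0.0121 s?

2.79 × 10^16 photons

Total energy: E_total = P·t = 909 × 0.0121 = 11.00 J.
Per-photon energy: E = 3.941 × 10^-16 J.
N = E_total / E_photon = 2.79 × 10^16.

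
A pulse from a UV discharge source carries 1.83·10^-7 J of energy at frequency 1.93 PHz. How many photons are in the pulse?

Per-photon energy: E = 1.279·10^-18 J (from frequency = 1.93 PHz).
N = E_total / E_photon = 1.83·10^-7 J / 1.279·10^-18 J = 1.43·10^11.

1.43·10^11 photons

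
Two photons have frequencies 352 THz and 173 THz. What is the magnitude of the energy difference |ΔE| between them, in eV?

Using E = hf: E₁ = 2.332 × 10^-19 J, E₂ = 1.146 × 10^-19 J.
|ΔE| = |2.332 × 10^-19 − 1.146 × 10^-19| = 1.19 × 10^-19 J = 0.740 eV.

0.740 eV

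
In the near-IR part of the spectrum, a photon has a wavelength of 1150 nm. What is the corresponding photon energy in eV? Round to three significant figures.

(h = 6.62607015e-34 J·s, c = 2.99792458e8 m/s, 1 eV = 1.602176634e-19 J.)
Convert to SI: λ = 1150 nm = 1.15e-6 m.
Apply E = hc/λ: E = 1.727e-19 J.
Converting to eV: E = 1.078 eV ≈ 1.08 eV.

1.08 eV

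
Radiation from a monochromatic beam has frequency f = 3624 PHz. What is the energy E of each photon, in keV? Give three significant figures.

15.0 keV

In SI units: f = 3624 PHz = 3.624 × 10^18 Hz.
Apply E = hf: E = 2.401 × 10^-15 J.
Converting to keV: E = 14.99 keV ≈ 15.0 keV.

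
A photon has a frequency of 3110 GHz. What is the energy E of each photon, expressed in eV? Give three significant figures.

Use h = 6.62607015e-34 J·s, 1 eV = 1.602176634e-19 J.
In SI units: f = 3110 GHz = 3.11e12 Hz.
The photon relation is E = hf, giving E = 2.061e-21 J.
Converting to eV: E = 0.01286 eV ≈ 0.0129 eV.

0.0129 eV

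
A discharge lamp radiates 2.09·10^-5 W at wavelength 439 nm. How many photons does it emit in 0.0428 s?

Total energy: E_total = P·t = 2.09·10^-5 × 0.0428 = 8.945·10^-7 J.
Per-photon energy: E = 4.525·10^-19 J.
N = E_total / E_photon = 1.98·10^12.

1.98·10^12 photons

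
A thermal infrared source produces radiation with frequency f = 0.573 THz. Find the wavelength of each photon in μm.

In SI units: f = 0.573 THz = 5.73e11 Hz.
The photon relation is λ = c/f, giving λ = 5.232e-4 m.
Converting to μm: λ = 523.2 μm ≈ 523 μm.

523 μm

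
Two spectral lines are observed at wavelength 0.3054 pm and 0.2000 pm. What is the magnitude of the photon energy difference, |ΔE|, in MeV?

Using E = hc/λ: E₁ = 6.5044 × 10^-13 J, E₂ = 9.9322 × 10^-13 J.
|ΔE| = |6.5044 × 10^-13 − 9.9322 × 10^-13| = 3.43 × 10^-13 J = 2.14 MeV.

2.14 MeV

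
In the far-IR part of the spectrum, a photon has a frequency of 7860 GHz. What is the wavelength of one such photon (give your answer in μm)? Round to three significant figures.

Use c = 2.99792458e8 m/s.
First convert: f = 7860 GHz = 7.86e12 Hz.
Apply λ = c/f: λ = 3.814e-5 m.
Converting to μm: λ = 38.14 μm ≈ 38.1 μm.

38.1 μm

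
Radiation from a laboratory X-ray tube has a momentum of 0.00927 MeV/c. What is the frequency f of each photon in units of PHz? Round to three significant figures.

In SI units: p = 0.00927 MeV/c = 4.9542e-24 kg·m/s.
The photon relation is f = pc/h, giving f = 2.241e18 Hz.
Converting to PHz: f = 2241 PHz ≈ 2240 PHz.

2240 PHz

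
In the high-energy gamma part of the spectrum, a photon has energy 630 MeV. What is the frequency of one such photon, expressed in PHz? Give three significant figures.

Convert to SI: E = 630 MeV = 1.0094e-10 J.
The photon relation is f = E/h, giving f = 1.523e23 Hz.
Converting to PHz: f = 1.523e8 PHz ≈ 1.52e8 PHz.

1.52e8 PHz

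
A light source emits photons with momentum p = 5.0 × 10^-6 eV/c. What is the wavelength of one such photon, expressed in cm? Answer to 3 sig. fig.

24.8 cm

First convert: p = 5.0 × 10^-6 eV/c = 2.6721 × 10^-33 kg·m/s.
Apply λ = h/p: λ = 0.2480 m.
Converting to cm: λ = 24.80 cm ≈ 24.8 cm.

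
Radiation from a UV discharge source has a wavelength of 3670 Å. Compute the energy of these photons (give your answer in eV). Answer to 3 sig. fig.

3.38 eV

(h = 6.62607015e-34 J·s, c = 2.99792458e8 m/s, 1 eV = 1.602176634e-19 J.)
In SI units: λ = 3670 Å = 3.67e-7 m.
Since E = hc/λ for a photon, E = 5.413e-19 J.
Converting to eV: E = 3.378 eV ≈ 3.38 eV.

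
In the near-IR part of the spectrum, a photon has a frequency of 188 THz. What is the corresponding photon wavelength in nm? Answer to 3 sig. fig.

(c = 2.99792458 × 10^8 m/s.)
First convert: f = 188 THz = 1.88 × 10^14 Hz.
Apply λ = c/f: λ = 1.595 × 10^-6 m.
Converting to nm: λ = 1595 nm ≈ 1590 nm.

1590 nm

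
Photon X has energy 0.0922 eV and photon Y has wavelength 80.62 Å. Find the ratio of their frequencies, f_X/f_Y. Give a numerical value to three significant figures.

f_X = 2.229 × 10^13 Hz (from energy = 0.0922 eV, via f = E/h).
f_Y = 3.719 × 10^16 Hz (from wavelength = 80.62 Å, via f = c/λ).
Ratio = 2.229 × 10^13 / 3.719 × 10^16 = 6.00 × 10^-4.

6.00 × 10^-4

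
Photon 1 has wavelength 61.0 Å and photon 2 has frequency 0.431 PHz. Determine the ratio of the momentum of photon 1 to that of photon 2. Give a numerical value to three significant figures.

p_1 = 1.086e-25 kg·m/s (from wavelength = 61.0 Å, via p = h/λ).
p_2 = 9.526e-28 kg·m/s (from frequency = 0.431 PHz, via p = hf/c).
Ratio = 1.086e-25 / 9.526e-28 = 114.

114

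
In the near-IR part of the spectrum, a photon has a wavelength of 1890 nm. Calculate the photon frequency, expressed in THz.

First convert: λ = 1890 nm = 1.89·10^-6 m.
The photon relation is f = c/λ, giving f = 1.586·10^14 Hz.
Converting to THz: f = 158.6 THz ≈ 159 THz.

159 THz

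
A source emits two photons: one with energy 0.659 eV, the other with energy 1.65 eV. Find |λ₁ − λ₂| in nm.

Using λ = hc/E: λ₁ = 1.881 × 10^-6 m, λ₂ = 7.514 × 10^-7 m.
|Δλ| = |1.881 × 10^-6 − 7.514 × 10^-7| = 1.13 × 10^-6 m = 1130 nm.

1130 nm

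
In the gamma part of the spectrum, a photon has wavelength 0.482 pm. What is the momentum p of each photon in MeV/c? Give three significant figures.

First convert: λ = 0.482 pm = 4.82e-13 m.
Apply p = h/λ: p = 1.375e-21 kg·m/s.
Converting to MeV/c: p = 2.572 MeV/c ≈ 2.57 MeV/c.

2.57 MeV/c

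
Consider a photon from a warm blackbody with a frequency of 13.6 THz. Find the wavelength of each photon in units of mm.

Use c = 2.99792458·10^8 m/s.
Convert to SI: f = 13.6 THz = 1.36·10^13 Hz.
The photon relation is λ = c/f, giving λ = 2.204·10^-5 m.
Converting to mm: λ = 0.02204 mm ≈ 0.0220 mm.

0.0220 mm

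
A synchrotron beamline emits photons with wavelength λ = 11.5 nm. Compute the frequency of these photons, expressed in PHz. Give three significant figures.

26.1 PHz

Take c = 2.99792458 × 10^8 m/s.
First convert: λ = 11.5 nm = 1.15 × 10^-8 m.
For a photon f = c/λ, so f = 2.607 × 10^16 Hz.
Converting to PHz: f = 26.07 PHz ≈ 26.1 PHz.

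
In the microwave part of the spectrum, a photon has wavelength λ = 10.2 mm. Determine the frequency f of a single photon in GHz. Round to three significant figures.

29.4 GHz

First convert: λ = 10.2 mm = 0.0102 m.
Since f = c/λ for a photon, f = 2.939e10 Hz.
Converting to GHz: f = 29.39 GHz ≈ 29.4 GHz.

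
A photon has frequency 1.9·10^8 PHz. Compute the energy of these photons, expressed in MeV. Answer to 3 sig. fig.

786 MeV

Take h = 6.62607015·10^-34 J·s, 1 eV = 1.602176634·10^-19 J.
First convert: f = 1.9·10^8 PHz = 1.9·10^23 Hz.
Since E = hf for a photon, E = 1.259·10^-10 J.
Converting to MeV: E = 785.8 MeV ≈ 786 MeV.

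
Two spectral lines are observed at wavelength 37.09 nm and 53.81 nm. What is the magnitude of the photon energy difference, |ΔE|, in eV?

10.4 eV

Using E = hc/λ: E₁ = 5.3557 × 10^-18 J, E₂ = 3.6916 × 10^-18 J.
|ΔE| = |5.3557 × 10^-18 − 3.6916 × 10^-18| = 1.66 × 10^-18 J = 10.4 eV.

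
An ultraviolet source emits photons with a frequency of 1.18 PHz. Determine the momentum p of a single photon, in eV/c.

Use h = 6.62607015e-34 J·s, c = 2.99792458e8 m/s, 1 eV = 1.602176634e-19 J.
Convert to SI: f = 1.18 PHz = 1.18e15 Hz.
Apply p = hf/c: p = 2.608e-27 kg·m/s.
Converting to eV/c: p = 4.880 eV/c ≈ 4.88 eV/c.

4.88 eV/c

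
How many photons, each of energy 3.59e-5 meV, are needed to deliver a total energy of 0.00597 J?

1.04e24 photons

Per-photon energy: E = 5.752e-27 J (from energy = 3.59e-5 meV).
N = E_total / E_photon = 0.00597 J / 5.752e-27 J = 1.04e24.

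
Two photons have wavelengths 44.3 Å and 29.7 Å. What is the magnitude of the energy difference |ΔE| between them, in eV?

Using E = hc/λ: E₁ = 4.484e-17 J, E₂ = 6.688e-17 J.
|ΔE| = |4.484e-17 − 6.688e-17| = 2.20e-17 J = 138 eV.

138 eV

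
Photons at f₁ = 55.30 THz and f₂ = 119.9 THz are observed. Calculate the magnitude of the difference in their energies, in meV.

Using E = hf: E₁ = 3.6642 × 10^-20 J, E₂ = 7.9447 × 10^-20 J.
|ΔE| = |3.6642 × 10^-20 − 7.9447 × 10^-20| = 4.28 × 10^-20 J = 267 meV.

267 meV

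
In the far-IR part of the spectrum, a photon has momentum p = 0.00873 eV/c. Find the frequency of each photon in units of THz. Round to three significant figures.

In SI units: p = 0.00873 eV/c = 4.6656e-30 kg·m/s.
The photon relation is f = pc/h, giving f = 2.111e12 Hz.
Converting to THz: f = 2.111 THz ≈ 2.11 THz.

2.11 THz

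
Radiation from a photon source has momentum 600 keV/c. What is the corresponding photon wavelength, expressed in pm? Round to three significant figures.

(h = 6.62607015·10^-34 J·s, c = 2.99792458·10^8 m/s, 1 eV = 1.602176634·10^-19 J.)
In SI units: p = 600 keV/c = 3.2066·10^-22 kg·m/s.
Since λ = h/p for a photon, λ = 2.066·10^-12 m.
Converting to pm: λ = 2.066 pm ≈ 2.07 pm.

2.07 pm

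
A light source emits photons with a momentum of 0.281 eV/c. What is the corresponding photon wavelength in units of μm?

In SI units: p = 0.281 eV/c = 1.5017·10^-28 kg·m/s.
Since λ = h/p for a photon, λ = 4.412·10^-6 m.
Converting to μm: λ = 4.412 μm ≈ 4.41 μm.

4.41 μm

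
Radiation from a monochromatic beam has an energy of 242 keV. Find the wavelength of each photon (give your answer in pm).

(h = 6.62607015 × 10^-34 J·s, c = 2.99792458 × 10^8 m/s, 1 eV = 1.602176634 × 10^-19 J.)
In SI units: E = 242 keV = 3.8773 × 10^-14 J.
Since λ = hc/E for a photon, λ = 5.123 × 10^-12 m.
Converting to pm: λ = 5.123 pm ≈ 5.12 pm.

5.12 pm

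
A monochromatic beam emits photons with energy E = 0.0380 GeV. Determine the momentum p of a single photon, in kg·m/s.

2.03 × 10^-20 kg·m/s

First convert: E = 0.0380 GeV = 6.0883 × 10^-12 J.
Since p = E/c for a photon, p = 2.031 × 10^-20 kg·m/s.
So p ≈ 2.03 × 10^-20 kg·m/s.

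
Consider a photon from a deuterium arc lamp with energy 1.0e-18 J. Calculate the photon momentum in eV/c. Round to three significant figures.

Use c = 2.99792458e8 m/s, 1 eV = 1.602176634e-19 J.
Since p = E/c for a photon, p = 3.336e-27 kg·m/s.
Converting to eV/c: p = 6.242 eV/c ≈ 6.24 eV/c.

6.24 eV/c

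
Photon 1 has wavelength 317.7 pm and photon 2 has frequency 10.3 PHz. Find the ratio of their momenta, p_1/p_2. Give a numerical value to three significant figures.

p_1 = 2.086e-24 kg·m/s (from wavelength = 317.7 pm, via p = h/λ).
p_2 = 2.277e-26 kg·m/s (from frequency = 10.3 PHz, via p = hf/c).
Ratio = 2.086e-24 / 2.277e-26 = 91.6.

91.6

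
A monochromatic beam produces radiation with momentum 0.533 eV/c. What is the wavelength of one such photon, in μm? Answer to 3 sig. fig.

(h = 6.62607015·10^-34 J·s, c = 2.99792458·10^8 m/s, 1 eV = 1.602176634·10^-19 J.)
First convert: p = 0.533 eV/c = 2.8485·10^-28 kg·m/s.
Apply λ = h/p: λ = 2.326·10^-6 m.
Converting to μm: λ = 2.326 μm ≈ 2.33 μm.

2.33 μm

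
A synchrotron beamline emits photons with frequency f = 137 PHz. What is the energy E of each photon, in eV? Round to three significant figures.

567 eV

Convert to SI: f = 137 PHz = 1.37 × 10^17 Hz.
Apply E = hf: E = 9.078 × 10^-17 J.
Converting to eV: E = 566.6 eV ≈ 567 eV.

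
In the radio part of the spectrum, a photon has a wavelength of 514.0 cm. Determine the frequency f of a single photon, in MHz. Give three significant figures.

58.3 MHz

Use c = 2.99792458e8 m/s.
First convert: λ = 514.0 cm = 5.140 m.
For a photon f = c/λ, so f = 5.833e7 Hz.
Converting to MHz: f = 58.33 MHz ≈ 58.3 MHz.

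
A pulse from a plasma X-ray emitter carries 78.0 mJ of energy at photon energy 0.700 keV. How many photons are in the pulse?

Per-photon energy: E = 1.122e-16 J (from energy = 0.700 keV).
N = E_total / E_photon = 0.0780 J / 1.122e-16 J = 6.95e14.

6.95e14 photons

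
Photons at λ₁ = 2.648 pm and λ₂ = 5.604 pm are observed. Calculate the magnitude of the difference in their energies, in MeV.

0.247 MeV

Using E = hc/λ: E₁ = 7.5017 × 10^-14 J, E₂ = 3.5447 × 10^-14 J.
|ΔE| = |7.5017 × 10^-14 − 3.5447 × 10^-14| = 3.96 × 10^-14 J = 0.247 MeV.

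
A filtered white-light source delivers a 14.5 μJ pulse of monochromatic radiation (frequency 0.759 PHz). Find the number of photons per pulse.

Per-photon energy: E = 5.029 × 10^-19 J (from frequency = 0.759 PHz).
N = E_total / E_photon = 1.45 × 10^-5 J / 5.029 × 10^-19 J = 2.88 × 10^13.

2.88 × 10^13 photons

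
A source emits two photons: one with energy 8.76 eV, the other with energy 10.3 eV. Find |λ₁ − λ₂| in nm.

21.2 nm

Using λ = hc/E: λ₁ = 1.415 × 10^-7 m, λ₂ = 1.204 × 10^-7 m.
|Δλ| = |1.415 × 10^-7 − 1.204 × 10^-7| = 2.12 × 10^-8 m = 21.2 nm.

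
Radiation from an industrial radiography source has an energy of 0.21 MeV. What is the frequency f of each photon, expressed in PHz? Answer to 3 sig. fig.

Convert to SI: E = 0.21 MeV = 3.3646e-14 J.
Since f = E/h for a photon, f = 5.078e19 Hz.
Converting to PHz: f = 50780 PHz ≈ 5.08e4 PHz.

5.08e4 PHz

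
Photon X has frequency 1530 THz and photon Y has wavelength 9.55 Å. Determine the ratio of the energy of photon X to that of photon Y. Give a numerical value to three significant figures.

E_X = 1.014 × 10^-18 J (from frequency = 1530 THz, via E = hf).
E_Y = 2.080 × 10^-16 J (from wavelength = 9.55 Å, via E = hc/λ).
Ratio = 1.014 × 10^-18 / 2.080 × 10^-16 = 4.87 × 10^-3.

4.87 × 10^-3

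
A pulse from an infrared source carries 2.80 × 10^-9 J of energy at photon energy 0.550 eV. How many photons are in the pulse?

3.18 × 10^10 photons

Per-photon energy: E = 8.812 × 10^-20 J (from energy = 0.550 eV).
N = E_total / E_photon = 2.80 × 10^-9 J / 8.812 × 10^-20 J = 3.18 × 10^10.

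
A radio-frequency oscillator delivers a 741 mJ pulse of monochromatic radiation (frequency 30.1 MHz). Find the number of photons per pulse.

3.72e25 photons

Per-photon energy: E = 1.994e-26 J (from frequency = 30.1 MHz).
N = E_total / E_photon = 0.741 J / 1.994e-26 J = 3.72e25.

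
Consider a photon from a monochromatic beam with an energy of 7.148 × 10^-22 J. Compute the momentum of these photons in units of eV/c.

4.46 × 10^-3 eV/c

For a photon p = E/c, so p = 2.384 × 10^-30 kg·m/s.
Converting to eV/c: p = 0.004461 eV/c ≈ 4.46 × 10^-3 eV/c.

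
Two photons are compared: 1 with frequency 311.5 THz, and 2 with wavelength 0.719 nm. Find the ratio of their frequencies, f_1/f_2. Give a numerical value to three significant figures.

f_1 = 3.115 × 10^14 Hz (from frequency = 311.5 THz, via f given directly).
f_2 = 4.170 × 10^17 Hz (from wavelength = 0.719 nm, via f = c/λ).
Ratio = 3.115 × 10^14 / 4.170 × 10^17 = 7.47 × 10^-4.

7.47 × 10^-4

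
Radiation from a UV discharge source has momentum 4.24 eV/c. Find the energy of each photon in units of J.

First convert: p = 4.24 eV/c = 2.2660e-27 kg·m/s.
Since E = pc for a photon, E = 6.793e-19 J.
So E ≈ 6.79e-19 J.

6.79e-19 J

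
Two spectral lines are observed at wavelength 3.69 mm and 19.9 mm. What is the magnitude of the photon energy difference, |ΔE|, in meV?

0.274 meV

Using E = hc/λ: E₁ = 5.383 × 10^-23 J, E₂ = 9.982 × 10^-24 J.
|ΔE| = |5.383 × 10^-23 − 9.982 × 10^-24| = 4.39 × 10^-23 J = 0.274 meV.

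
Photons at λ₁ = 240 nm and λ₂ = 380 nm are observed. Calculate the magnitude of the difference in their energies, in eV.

Using E = hc/λ: E₁ = 8.277e-19 J, E₂ = 5.227e-19 J.
|ΔE| = |8.277e-19 − 5.227e-19| = 3.05e-19 J = 1.90 eV.

1.90 eV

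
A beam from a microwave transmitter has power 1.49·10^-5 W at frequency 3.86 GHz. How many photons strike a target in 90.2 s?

Total energy: E_total = P·t = 1.49·10^-5 × 90.2 = 0.001344 J.
Per-photon energy: E = 2.558·10^-24 J.
N = E_total / E_photon = 5.25·10^20.

5.25·10^20 photons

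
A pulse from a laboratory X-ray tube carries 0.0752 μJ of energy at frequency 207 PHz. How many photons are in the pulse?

5.48e8 photons

Per-photon energy: E = 1.372e-16 J (from frequency = 207 PHz).
N = E_total / E_photon = 7.52e-8 J / 1.372e-16 J = 5.48e8.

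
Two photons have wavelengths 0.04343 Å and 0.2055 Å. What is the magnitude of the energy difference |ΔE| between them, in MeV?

Using E = hc/λ: E₁ = 4.5739 × 10^-14 J, E₂ = 9.6664 × 10^-15 J.
|ΔE| = |4.5739 × 10^-14 − 9.6664 × 10^-15| = 3.61 × 10^-14 J = 0.225 MeV.

0.225 MeV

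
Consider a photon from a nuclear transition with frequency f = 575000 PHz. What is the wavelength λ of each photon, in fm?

In SI units: f = 575000 PHz = 5.750 × 10^20 Hz.
Apply λ = c/f: λ = 5.214 × 10^-13 m.
Converting to fm: λ = 521.4 fm ≈ 521 fm.

521 fm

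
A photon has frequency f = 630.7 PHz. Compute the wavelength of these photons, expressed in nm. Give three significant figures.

(c = 2.99792458 × 10^8 m/s.)
First convert: f = 630.7 PHz = 6.307 × 10^17 Hz.
Since λ = c/f for a photon, λ = 4.753 × 10^-10 m.
Converting to nm: λ = 0.4753 nm ≈ 0.475 nm.

0.475 nm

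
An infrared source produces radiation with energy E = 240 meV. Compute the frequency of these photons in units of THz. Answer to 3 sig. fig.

58.0 THz

First convert: E = 240 meV = 3.8452 × 10^-20 J.
For a photon f = E/h, so f = 5.803 × 10^13 Hz.
Converting to THz: f = 58.03 THz ≈ 58.0 THz.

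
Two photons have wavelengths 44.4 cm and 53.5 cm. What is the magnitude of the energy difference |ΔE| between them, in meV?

Using E = hc/λ: E₁ = 4.474 × 10^-25 J, E₂ = 3.713 × 10^-25 J.
|ΔE| = |4.474 × 10^-25 − 3.713 × 10^-25| = 7.61 × 10^-26 J = 4.75 × 10^-4 meV.

4.75 × 10^-4 meV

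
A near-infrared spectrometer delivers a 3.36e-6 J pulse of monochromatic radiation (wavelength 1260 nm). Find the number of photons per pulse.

2.13e13 photons

Per-photon energy: E = 1.577e-19 J (from wavelength = 1260 nm).
N = E_total / E_photon = 3.36e-6 J / 1.577e-19 J = 2.13e13.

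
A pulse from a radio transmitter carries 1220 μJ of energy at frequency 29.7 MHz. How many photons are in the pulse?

Per-photon energy: E = 1.968e-26 J (from frequency = 29.7 MHz).
N = E_total / E_photon = 0.00122 J / 1.968e-26 J = 6.20e22.

6.20e22 photons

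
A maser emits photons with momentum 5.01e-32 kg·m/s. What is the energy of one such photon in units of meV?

For a photon E = pc, so E = 1.502e-23 J.
Converting to meV: E = 0.09374 meV ≈ 0.0937 meV.

0.0937 meV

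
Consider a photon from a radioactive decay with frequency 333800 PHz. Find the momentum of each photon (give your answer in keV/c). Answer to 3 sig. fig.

(h = 6.62607015e-34 J·s, c = 2.99792458e8 m/s, 1 eV = 1.602176634e-19 J.)
Convert to SI: f = 333800 PHz = 3.338e20 Hz.
Since p = hf/c for a photon, p = 7.378e-22 kg·m/s.
Converting to keV/c: p = 1380 keV/c ≈ 1380 keV/c.

1380 keV/c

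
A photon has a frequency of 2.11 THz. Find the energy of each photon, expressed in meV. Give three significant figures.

8.73 meV

Use h = 6.62607015e-34 J·s, 1 eV = 1.602176634e-19 J.
First convert: f = 2.11 THz = 2.11e12 Hz.
Since E = hf for a photon, E = 1.398e-21 J.
Converting to meV: E = 8.726 meV ≈ 8.73 meV.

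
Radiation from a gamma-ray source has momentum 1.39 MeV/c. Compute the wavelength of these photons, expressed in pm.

0.892 pm

(h = 6.62607015 × 10^-34 J·s, c = 2.99792458 × 10^8 m/s, 1 eV = 1.602176634 × 10^-19 J.)
In SI units: p = 1.39 MeV/c = 7.4286 × 10^-22 kg·m/s.
The photon relation is λ = h/p, giving λ = 8.920 × 10^-13 m.
Converting to pm: λ = 0.8920 pm ≈ 0.892 pm.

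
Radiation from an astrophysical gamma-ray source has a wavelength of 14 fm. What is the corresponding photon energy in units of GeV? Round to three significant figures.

0.0886 GeV

Use h = 6.62607015 × 10^-34 J·s, c = 2.99792458 × 10^8 m/s, 1 eV = 1.602176634 × 10^-19 J.
Convert to SI: λ = 14 fm = 1.4 × 10^-14 m.
The photon relation is E = hc/λ, giving E = 1.419 × 10^-11 J.
Converting to GeV: E = 0.08856 GeV ≈ 0.0886 GeV.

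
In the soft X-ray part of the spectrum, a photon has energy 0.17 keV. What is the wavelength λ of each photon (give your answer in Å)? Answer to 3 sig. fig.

72.9 Å

Use h = 6.62607015·10^-34 J·s, c = 2.99792458·10^8 m/s, 1 eV = 1.602176634·10^-19 J.
In SI units: E = 0.17 keV = 2.7237·10^-17 J.
The photon relation is λ = hc/E, giving λ = 7.293·10^-9 m.
Converting to Å: λ = 72.93 Å ≈ 72.9 Å.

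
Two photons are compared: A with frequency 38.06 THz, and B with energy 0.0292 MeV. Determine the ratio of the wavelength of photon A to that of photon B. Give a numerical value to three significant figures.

1.86e5

λ_A = 7.877e-6 m (from frequency = 38.06 THz, via λ = c/f).
λ_B = 4.246e-11 m (from energy = 0.0292 MeV, via λ = hc/E).
Ratio = 7.877e-6 / 4.246e-11 = 1.86e5.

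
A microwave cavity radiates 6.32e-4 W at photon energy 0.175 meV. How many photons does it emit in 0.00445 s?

1.00e17 photons

Total energy: E_total = P·t = 6.32e-4 × 0.00445 = 2.812e-6 J.
Per-photon energy: E = 2.804e-23 J.
N = E_total / E_photon = 1.00e17.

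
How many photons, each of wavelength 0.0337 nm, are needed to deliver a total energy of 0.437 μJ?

7.41e7 photons

Per-photon energy: E = 5.894e-15 J (from wavelength = 0.0337 nm).
N = E_total / E_photon = 4.37e-7 J / 5.894e-15 J = 7.41e7.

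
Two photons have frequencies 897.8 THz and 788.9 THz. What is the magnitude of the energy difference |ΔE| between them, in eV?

Using E = hf: E₁ = 5.9489 × 10^-19 J, E₂ = 5.2273 × 10^-19 J.
|ΔE| = |5.9489 × 10^-19 − 5.2273 × 10^-19| = 7.22 × 10^-20 J = 0.450 eV.

0.450 eV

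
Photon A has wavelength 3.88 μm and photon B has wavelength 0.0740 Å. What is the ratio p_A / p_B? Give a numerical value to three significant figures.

1.91e-6

p_A = 1.708e-28 kg·m/s (from wavelength = 3.88 μm, via p = h/λ).
p_B = 8.954e-23 kg·m/s (from wavelength = 0.0740 Å, via p = h/λ).
Ratio = 1.708e-28 / 8.954e-23 = 1.91e-6.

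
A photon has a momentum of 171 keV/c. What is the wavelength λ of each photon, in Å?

0.0725 Å

First convert: p = 171 keV/c = 9.1387e-23 kg·m/s.
For a photon λ = h/p, so λ = 7.251e-12 m.
Converting to Å: λ = 0.07251 Å ≈ 0.0725 Å.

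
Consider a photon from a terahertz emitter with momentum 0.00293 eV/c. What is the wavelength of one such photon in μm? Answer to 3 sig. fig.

423 μm

Use h = 6.62607015 × 10^-34 J·s, c = 2.99792458 × 10^8 m/s, 1 eV = 1.602176634 × 10^-19 J.
First convert: p = 0.00293 eV/c = 1.5659 × 10^-30 kg·m/s.
For a photon λ = h/p, so λ = 4.232 × 10^-4 m.
Converting to μm: λ = 423.2 μm ≈ 423 μm.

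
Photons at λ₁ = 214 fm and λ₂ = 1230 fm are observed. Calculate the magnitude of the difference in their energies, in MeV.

Using E = hc/λ: E₁ = 9.282 × 10^-13 J, E₂ = 1.615 × 10^-13 J.
|ΔE| = |9.282 × 10^-13 − 1.615 × 10^-13| = 7.67 × 10^-13 J = 4.79 MeV.

4.79 MeV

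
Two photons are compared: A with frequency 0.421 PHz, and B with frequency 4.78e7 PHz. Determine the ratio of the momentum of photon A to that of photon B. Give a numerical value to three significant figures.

p_A = 9.305e-28 kg·m/s (from frequency = 0.421 PHz, via p = hf/c).
p_B = 1.056e-19 kg·m/s (from frequency = 4.78e7 PHz, via p = hf/c).
Ratio = 9.305e-28 / 1.056e-19 = 8.81e-9.

8.81e-9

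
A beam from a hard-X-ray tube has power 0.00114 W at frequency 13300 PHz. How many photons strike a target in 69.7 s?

9.02·10^12 photons

Total energy: E_total = P·t = 0.00114 × 69.7 = 0.07946 J.
Per-photon energy: E = 8.813·10^-15 J.
N = E_total / E_photon = 9.02·10^12.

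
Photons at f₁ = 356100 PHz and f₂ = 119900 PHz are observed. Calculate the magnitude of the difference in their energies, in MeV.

0.977 MeV

Using E = hf: E₁ = 2.3595e-13 J, E₂ = 7.9447e-14 J.
|ΔE| = |2.3595e-13 − 7.9447e-14| = 1.57e-13 J = 0.977 MeV.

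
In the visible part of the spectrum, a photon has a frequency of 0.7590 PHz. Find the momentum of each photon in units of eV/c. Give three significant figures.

Convert to SI: f = 0.7590 PHz = 7.590e14 Hz.
The photon relation is p = hf/c, giving p = 1.678e-27 kg·m/s.
Converting to eV/c: p = 3.139 eV/c ≈ 3.14 eV/c.

3.14 eV/c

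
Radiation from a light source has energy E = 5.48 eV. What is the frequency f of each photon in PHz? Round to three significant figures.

In SI units: E = 5.48 eV = 8.7799e-19 J.
For a photon f = E/h, so f = 1.325e15 Hz.
Converting to PHz: f = 1.325 PHz ≈ 1.33 PHz.

1.33 PHz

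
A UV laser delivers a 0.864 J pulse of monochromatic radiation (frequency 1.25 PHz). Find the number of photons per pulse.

Per-photon energy: E = 8.283 × 10^-19 J (from frequency = 1.25 PHz).
N = E_total / E_photon = 0.864 J / 8.283 × 10^-19 J = 1.04 × 10^18.

1.04 × 10^18 photons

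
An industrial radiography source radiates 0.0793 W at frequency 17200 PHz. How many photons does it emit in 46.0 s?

Total energy: E_total = P·t = 0.0793 × 46.0 = 3.648 J.
Per-photon energy: E = 1.140 × 10^-14 J.
N = E_total / E_photon = 3.20 × 10^14.

3.20 × 10^14 photons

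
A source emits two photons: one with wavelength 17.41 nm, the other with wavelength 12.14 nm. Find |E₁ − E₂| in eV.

Using E = hc/λ: E₁ = 1.1410 × 10^-17 J, E₂ = 1.6363 × 10^-17 J.
|ΔE| = |1.1410 × 10^-17 − 1.6363 × 10^-17| = 4.95 × 10^-18 J = 30.9 eV.

30.9 eV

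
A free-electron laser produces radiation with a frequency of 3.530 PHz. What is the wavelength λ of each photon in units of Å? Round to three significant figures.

849 Å

Use c = 2.99792458e8 m/s.
In SI units: f = 3.530 PHz = 3.530e15 Hz.
The photon relation is λ = c/f, giving λ = 8.493e-8 m.
Converting to Å: λ = 849.3 Å ≈ 849 Å.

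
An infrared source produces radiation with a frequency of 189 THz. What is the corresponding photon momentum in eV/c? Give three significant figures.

Take h = 6.62607015 × 10^-34 J·s, c = 2.99792458 × 10^8 m/s, 1 eV = 1.602176634 × 10^-19 J.
First convert: f = 189 THz = 1.89 × 10^14 Hz.
Since p = hf/c for a photon, p = 4.177 × 10^-28 kg·m/s.
Converting to eV/c: p = 0.7816 eV/c ≈ 0.782 eV/c.

0.782 eV/c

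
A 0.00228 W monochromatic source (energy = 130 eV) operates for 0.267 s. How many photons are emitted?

Total energy: E_total = P·t = 0.00228 × 0.267 = 6.088 × 10^-4 J.
Per-photon energy: E = 2.083 × 10^-17 J.
N = E_total / E_photon = 2.92 × 10^13.

2.92 × 10^13 photons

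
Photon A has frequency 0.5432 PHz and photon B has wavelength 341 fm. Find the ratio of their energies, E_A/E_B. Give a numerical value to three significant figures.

6.18 × 10^-7

E_A = 3.599 × 10^-19 J (from frequency = 0.5432 PHz, via E = hf).
E_B = 5.825 × 10^-13 J (from wavelength = 341 fm, via E = hc/λ).
Ratio = 3.599 × 10^-19 / 5.825 × 10^-13 = 6.18 × 10^-7.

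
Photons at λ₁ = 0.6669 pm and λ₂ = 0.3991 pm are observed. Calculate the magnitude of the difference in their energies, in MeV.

Using E = hc/λ: E₁ = 2.9786e-13 J, E₂ = 4.9773e-13 J.
|ΔE| = |2.9786e-13 − 4.9773e-13| = 2.00e-13 J = 1.25 MeV.

1.25 MeV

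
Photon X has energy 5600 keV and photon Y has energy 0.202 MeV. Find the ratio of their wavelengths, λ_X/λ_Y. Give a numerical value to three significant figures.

λ_X = 2.214 × 10^-13 m (from energy = 5600 keV, via λ = hc/E).
λ_Y = 6.138 × 10^-12 m (from energy = 0.202 MeV, via λ = hc/E).
Ratio = 2.214 × 10^-13 / 6.138 × 10^-12 = 0.0361.

0.0361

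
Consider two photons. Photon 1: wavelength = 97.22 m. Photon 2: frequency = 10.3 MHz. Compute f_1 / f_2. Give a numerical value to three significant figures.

0.299

f_1 = 3.084e6 Hz (from wavelength = 97.22 m, via f = c/λ).
f_2 = 1.030e7 Hz (from frequency = 10.3 MHz, via f given directly).
Ratio = 3.084e6 / 1.030e7 = 0.299.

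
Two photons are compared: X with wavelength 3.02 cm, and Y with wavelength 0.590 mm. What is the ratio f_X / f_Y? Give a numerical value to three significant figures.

f_X = 9.927 × 10^9 Hz (from wavelength = 3.02 cm, via f = c/λ).
f_Y = 5.081 × 10^11 Hz (from wavelength = 0.590 mm, via f = c/λ).
Ratio = 9.927 × 10^9 / 5.081 × 10^11 = 0.0195.

0.0195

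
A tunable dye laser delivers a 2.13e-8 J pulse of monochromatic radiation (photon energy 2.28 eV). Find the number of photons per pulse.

Per-photon energy: E = 3.653e-19 J (from energy = 2.28 eV).
N = E_total / E_photon = 2.13e-8 J / 3.653e-19 J = 5.83e10.

5.83e10 photons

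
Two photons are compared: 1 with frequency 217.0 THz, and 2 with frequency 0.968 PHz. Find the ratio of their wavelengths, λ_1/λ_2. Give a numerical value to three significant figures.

4.46

λ_1 = 1.382e-6 m (from frequency = 217.0 THz, via λ = c/f).
λ_2 = 3.097e-7 m (from frequency = 0.968 PHz, via λ = c/f).
Ratio = 1.382e-6 / 3.097e-7 = 4.46.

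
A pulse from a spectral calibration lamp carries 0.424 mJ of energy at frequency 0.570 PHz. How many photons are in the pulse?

Per-photon energy: E = 3.777e-19 J (from frequency = 0.570 PHz).
N = E_total / E_photon = 4.24e-4 J / 3.777e-19 J = 1.12e15.

1.12e15 photons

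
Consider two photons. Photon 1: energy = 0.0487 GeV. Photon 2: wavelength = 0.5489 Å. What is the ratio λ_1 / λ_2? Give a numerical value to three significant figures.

λ_1 = 2.546e-14 m (from energy = 0.0487 GeV, via λ = hc/E).
λ_2 = 5.489e-11 m (from wavelength = 0.5489 Å, via λ given directly).
Ratio = 2.546e-14 / 5.489e-11 = 4.64e-4.

4.64e-4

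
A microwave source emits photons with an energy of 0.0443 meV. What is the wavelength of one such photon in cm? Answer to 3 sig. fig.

Take h = 6.62607015 × 10^-34 J·s, c = 2.99792458 × 10^8 m/s, 1 eV = 1.602176634 × 10^-19 J.
In SI units: E = 0.0443 meV = 7.0976 × 10^-24 J.
For a photon λ = hc/E, so λ = 0.02799 m.
Converting to cm: λ = 2.799 cm ≈ 2.80 cm.

2.80 cm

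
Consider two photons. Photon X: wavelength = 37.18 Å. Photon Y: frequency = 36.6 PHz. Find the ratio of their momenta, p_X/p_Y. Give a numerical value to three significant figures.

2.20

p_X = 1.782e-25 kg·m/s (from wavelength = 37.18 Å, via p = h/λ).
p_Y = 8.089e-26 kg·m/s (from frequency = 36.6 PHz, via p = hf/c).
Ratio = 1.782e-25 / 8.089e-26 = 2.20.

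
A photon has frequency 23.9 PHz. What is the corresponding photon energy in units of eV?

98.8 eV

In SI units: f = 23.9 PHz = 2.39 × 10^16 Hz.
Since E = hf for a photon, E = 1.584 × 10^-17 J.
Converting to eV: E = 98.84 eV ≈ 98.8 eV.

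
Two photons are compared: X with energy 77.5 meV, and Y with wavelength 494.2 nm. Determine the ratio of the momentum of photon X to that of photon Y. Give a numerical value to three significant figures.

p_X = 4.142 × 10^-29 kg·m/s (from energy = 77.5 meV, via p = E/c).
p_Y = 1.341 × 10^-27 kg·m/s (from wavelength = 494.2 nm, via p = h/λ).
Ratio = 4.142 × 10^-29 / 1.341 × 10^-27 = 0.0309.

0.0309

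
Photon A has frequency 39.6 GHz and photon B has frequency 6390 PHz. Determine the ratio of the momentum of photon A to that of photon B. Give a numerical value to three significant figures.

6.20e-9

p_A = 8.752e-32 kg·m/s (from frequency = 39.6 GHz, via p = hf/c).
p_B = 1.412e-23 kg·m/s (from frequency = 6390 PHz, via p = hf/c).
Ratio = 8.752e-32 / 1.412e-23 = 6.20e-9.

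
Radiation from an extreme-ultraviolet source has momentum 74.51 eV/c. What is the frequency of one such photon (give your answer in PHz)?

First convert: p = 74.51 eV/c = 3.9820 × 10^-26 kg·m/s.
For a photon f = pc/h, so f = 1.802 × 10^16 Hz.
Converting to PHz: f = 18.02 PHz ≈ 18.0 PHz.

18.0 PHz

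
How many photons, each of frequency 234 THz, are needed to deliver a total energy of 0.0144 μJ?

9.29 × 10^10 photons

Per-photon energy: E = 1.551 × 10^-19 J (from frequency = 234 THz).
N = E_total / E_photon = 1.44 × 10^-8 J / 1.551 × 10^-19 J = 9.29 × 10^10.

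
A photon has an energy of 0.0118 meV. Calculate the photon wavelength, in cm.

In SI units: E = 0.0118 meV = 1.8906e-24 J.
The photon relation is λ = hc/E, giving λ = 0.1051 m.
Converting to cm: λ = 10.51 cm ≈ 10.5 cm.

10.5 cm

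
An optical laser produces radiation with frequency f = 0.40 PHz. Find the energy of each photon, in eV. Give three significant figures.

1.65 eV

First convert: f = 0.40 PHz = 4.0 × 10^14 Hz.
For a photon E = hf, so E = 2.650 × 10^-19 J.
Converting to eV: E = 1.654 eV ≈ 1.65 eV.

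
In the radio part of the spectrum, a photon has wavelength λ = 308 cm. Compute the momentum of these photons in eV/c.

4.03 × 10^-7 eV/c

(h = 6.62607015 × 10^-34 J·s, c = 2.99792458 × 10^8 m/s, 1 eV = 1.602176634 × 10^-19 J.)
First convert: λ = 308 cm = 3.08 m.
The photon relation is p = h/λ, giving p = 2.151 × 10^-34 kg·m/s.
Converting to eV/c: p = 4.025 × 10^-7 eV/c ≈ 4.03 × 10^-7 eV/c.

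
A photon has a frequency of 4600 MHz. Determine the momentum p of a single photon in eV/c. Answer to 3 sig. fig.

1.90 × 10^-5 eV/c

(h = 6.62607015 × 10^-34 J·s, c = 2.99792458 × 10^8 m/s, 1 eV = 1.602176634 × 10^-19 J.)
In SI units: f = 4600 MHz = 4.6 × 10^9 Hz.
Apply p = hf/c: p = 1.017 × 10^-32 kg·m/s.
Converting to eV/c: p = 1.902 × 10^-5 eV/c ≈ 1.90 × 10^-5 eV/c.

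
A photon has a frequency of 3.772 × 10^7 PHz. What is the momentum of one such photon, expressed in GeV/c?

0.156 GeV/c

(h = 6.62607015 × 10^-34 J·s, c = 2.99792458 × 10^8 m/s, 1 eV = 1.602176634 × 10^-19 J.)
First convert: f = 3.772 × 10^7 PHz = 3.772 × 10^22 Hz.
The photon relation is p = hf/c, giving p = 8.337 × 10^-20 kg·m/s.
Converting to GeV/c: p = 0.1560 GeV/c ≈ 0.156 GeV/c.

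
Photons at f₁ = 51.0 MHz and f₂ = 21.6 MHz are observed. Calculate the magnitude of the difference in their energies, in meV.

1.22e-4 meV

Using E = hf: E₁ = 3.379e-26 J, E₂ = 1.431e-26 J.
|ΔE| = |3.379e-26 − 1.431e-26| = 1.95e-26 J = 1.22e-4 meV.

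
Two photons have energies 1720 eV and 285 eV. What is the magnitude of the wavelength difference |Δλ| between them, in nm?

Using λ = hc/E: λ₁ = 7.208·10^-10 m, λ₂ = 4.350·10^-9 m.
|Δλ| = |7.208·10^-10 − 4.350·10^-9| = 3.63·10^-9 m = 3.63 nm.

3.63 nm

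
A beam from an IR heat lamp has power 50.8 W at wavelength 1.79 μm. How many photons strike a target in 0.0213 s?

Total energy: E_total = P·t = 50.8 × 0.0213 = 1.082 J.
Per-photon energy: E = 1.110e-19 J.
N = E_total / E_photon = 9.75e18.

9.75e18 photons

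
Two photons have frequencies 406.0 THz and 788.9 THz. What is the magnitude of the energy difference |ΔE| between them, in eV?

Using E = hf: E₁ = 2.6902 × 10^-19 J, E₂ = 5.2273 × 10^-19 J.
|ΔE| = |2.6902 × 10^-19 − 5.2273 × 10^-19| = 2.54 × 10^-19 J = 1.58 eV.

1.58 eV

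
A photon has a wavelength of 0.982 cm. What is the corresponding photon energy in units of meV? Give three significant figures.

0.126 meV

Convert to SI: λ = 0.982 cm = 0.00982 m.
The photon relation is E = hc/λ, giving E = 2.023e-23 J.
Converting to meV: E = 0.1263 meV ≈ 0.126 meV.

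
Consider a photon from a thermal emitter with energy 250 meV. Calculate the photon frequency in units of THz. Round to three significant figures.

60.4 THz

(h = 6.62607015 × 10^-34 J·s, 1 eV = 1.602176634 × 10^-19 J.)
Convert to SI: E = 250 meV = 4.0054 × 10^-20 J.
The photon relation is f = E/h, giving f = 6.045 × 10^13 Hz.
Converting to THz: f = 60.45 THz ≈ 60.4 THz.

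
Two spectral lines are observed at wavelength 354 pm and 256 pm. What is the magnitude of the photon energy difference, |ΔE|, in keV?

1.34 keV

Using E = hc/λ: E₁ = 5.611 × 10^-16 J, E₂ = 7.760 × 10^-16 J.
|ΔE| = |5.611 × 10^-16 − 7.760 × 10^-16| = 2.15 × 10^-16 J = 1.34 keV.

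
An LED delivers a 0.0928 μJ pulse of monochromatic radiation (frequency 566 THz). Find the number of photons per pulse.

Per-photon energy: E = 3.750·10^-19 J (from frequency = 566 THz).
N = E_total / E_photon = 9.28·10^-8 J / 3.750·10^-19 J = 2.47·10^11.

2.47·10^11 photons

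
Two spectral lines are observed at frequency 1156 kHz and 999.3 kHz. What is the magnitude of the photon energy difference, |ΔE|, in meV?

Using E = hf: E₁ = 7.6597e-28 J, E₂ = 6.6214e-28 J.
|ΔE| = |7.6597e-28 − 6.6214e-28| = 1.04e-28 J = 6.48e-7 meV.

6.48e-7 meV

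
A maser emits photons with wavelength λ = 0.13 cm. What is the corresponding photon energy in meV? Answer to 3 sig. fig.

0.954 meV

(h = 6.62607015·10^-34 J·s, c = 2.99792458·10^8 m/s, 1 eV = 1.602176634·10^-19 J.)
In SI units: λ = 0.13 cm = 0.0013 m.
For a photon E = hc/λ, so E = 1.528·10^-22 J.
Converting to meV: E = 0.9537 meV ≈ 0.954 meV.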